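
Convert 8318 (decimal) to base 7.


Divide by 7 repeatedly:
8318 ÷ 7 = 1188 remainder 2
1188 ÷ 7 = 169 remainder 5
169 ÷ 7 = 24 remainder 1
24 ÷ 7 = 3 remainder 3
3 ÷ 7 = 0 remainder 3
Reading remainders bottom-up:
= 33152


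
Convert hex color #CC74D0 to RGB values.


Hex: #CC74D0
R = CC₁₆ = 204
G = 74₁₆ = 116
B = D0₁₆ = 208
= RGB(204, 116, 208)


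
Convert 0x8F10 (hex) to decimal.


Positional values:
Position 0: 0 × 16^0 = 0 × 1 = 0
Position 1: 1 × 16^1 = 1 × 16 = 16
Position 2: F × 16^2 = 15 × 256 = 3840
Position 3: 8 × 16^3 = 8 × 4096 = 32768
Sum = 0 + 16 + 3840 + 32768
= 36624


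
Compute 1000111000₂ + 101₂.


Align and add column by column (LSB to MSB, carry propagating):
  01000111000
+ 00000000101
  -----------
  col 0: 0 + 1 + 0 (carry in) = 1 → bit 1, carry out 0
  col 1: 0 + 0 + 0 (carry in) = 0 → bit 0, carry out 0
  col 2: 0 + 1 + 0 (carry in) = 1 → bit 1, carry out 0
  col 3: 1 + 0 + 0 (carry in) = 1 → bit 1, carry out 0
  col 4: 1 + 0 + 0 (carry in) = 1 → bit 1, carry out 0
  col 5: 1 + 0 + 0 (carry in) = 1 → bit 1, carry out 0
  col 6: 0 + 0 + 0 (carry in) = 0 → bit 0, carry out 0
  col 7: 0 + 0 + 0 (carry in) = 0 → bit 0, carry out 0
  col 8: 0 + 0 + 0 (carry in) = 0 → bit 0, carry out 0
  col 9: 1 + 0 + 0 (carry in) = 1 → bit 1, carry out 0
  col 10: 0 + 0 + 0 (carry in) = 0 → bit 0, carry out 0
Reading bits MSB→LSB: 01000111101
Strip leading zeros: 1000111101
= 1000111101


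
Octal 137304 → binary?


Each octal digit → 3 binary bits:
  1 = 001
  3 = 011
  7 = 111
  3 = 011
  0 = 000
  4 = 100
Concatenate: 001 011 111 011 000 100
= 001011111011000100


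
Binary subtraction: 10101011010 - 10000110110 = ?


Align and subtract column by column (LSB to MSB, borrowing when needed):
  10101011010
- 10000110110
  -----------
  col 0: (0 - 0 borrow-in) - 0 → 0 - 0 = 0, borrow out 0
  col 1: (1 - 0 borrow-in) - 1 → 1 - 1 = 0, borrow out 0
  col 2: (0 - 0 borrow-in) - 1 → borrow from next column: (0+2) - 1 = 1, borrow out 1
  col 3: (1 - 1 borrow-in) - 0 → 0 - 0 = 0, borrow out 0
  col 4: (1 - 0 borrow-in) - 1 → 1 - 1 = 0, borrow out 0
  col 5: (0 - 0 borrow-in) - 1 → borrow from next column: (0+2) - 1 = 1, borrow out 1
  col 6: (1 - 1 borrow-in) - 0 → 0 - 0 = 0, borrow out 0
  col 7: (0 - 0 borrow-in) - 0 → 0 - 0 = 0, borrow out 0
  col 8: (1 - 0 borrow-in) - 0 → 1 - 0 = 1, borrow out 0
  col 9: (0 - 0 borrow-in) - 0 → 0 - 0 = 0, borrow out 0
  col 10: (1 - 0 borrow-in) - 1 → 1 - 1 = 0, borrow out 0
Reading bits MSB→LSB: 00100100100
Strip leading zeros: 100100100
= 100100100


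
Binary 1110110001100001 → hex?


Group into 4-bit nibbles: 1110110001100001
  1110 = E
  1100 = C
  0110 = 6
  0001 = 1
= 0xEC61


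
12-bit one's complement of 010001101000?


Original: 010001101000
Invert all bits:
  bit 0: 0 → 1
  bit 1: 1 → 0
  bit 2: 0 → 1
  bit 3: 0 → 1
  bit 4: 0 → 1
  bit 5: 1 → 0
  bit 6: 1 → 0
  bit 7: 0 → 1
  bit 8: 1 → 0
  bit 9: 0 → 1
  bit 10: 0 → 1
  bit 11: 0 → 1
= 101110010111


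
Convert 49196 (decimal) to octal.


Divide by 8 repeatedly:
49196 ÷ 8 = 6149 remainder 4
6149 ÷ 8 = 768 remainder 5
768 ÷ 8 = 96 remainder 0
96 ÷ 8 = 12 remainder 0
12 ÷ 8 = 1 remainder 4
1 ÷ 8 = 0 remainder 1
Reading remainders bottom-up:
= 0o140054


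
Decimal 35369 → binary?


Divide by 2 repeatedly:
35369 ÷ 2 = 17684 remainder 1
17684 ÷ 2 = 8842 remainder 0
8842 ÷ 2 = 4421 remainder 0
4421 ÷ 2 = 2210 remainder 1
2210 ÷ 2 = 1105 remainder 0
1105 ÷ 2 = 552 remainder 1
552 ÷ 2 = 276 remainder 0
276 ÷ 2 = 138 remainder 0
138 ÷ 2 = 69 remainder 0
69 ÷ 2 = 34 remainder 1
34 ÷ 2 = 17 remainder 0
17 ÷ 2 = 8 remainder 1
8 ÷ 2 = 4 remainder 0
4 ÷ 2 = 2 remainder 0
2 ÷ 2 = 1 remainder 0
1 ÷ 2 = 0 remainder 1
Reading remainders bottom-up:
= 1000101000101001


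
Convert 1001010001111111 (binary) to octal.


Group into 3-bit groups: 001001010001111111
  001 = 1
  001 = 1
  010 = 2
  001 = 1
  111 = 7
  111 = 7
= 0o112177


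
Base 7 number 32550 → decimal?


Positional values (base 7):
  0 × 7^0 = 0 × 1 = 0
  5 × 7^1 = 5 × 7 = 35
  5 × 7^2 = 5 × 49 = 245
  2 × 7^3 = 2 × 343 = 686
  3 × 7^4 = 3 × 2401 = 7203
Sum = 0 + 35 + 245 + 686 + 7203
= 8169


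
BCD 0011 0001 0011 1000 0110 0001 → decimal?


Each 4-bit group → digit:
  0011 → 3
  0001 → 1
  0011 → 3
  1000 → 8
  0110 → 6
  0001 → 1
= 313861


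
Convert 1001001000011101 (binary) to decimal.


Positional values:
Bit 0: 1 × 2^0 = 1
Bit 2: 1 × 2^2 = 4
Bit 3: 1 × 2^3 = 8
Bit 4: 1 × 2^4 = 16
Bit 9: 1 × 2^9 = 512
Bit 12: 1 × 2^12 = 4096
Bit 15: 1 × 2^15 = 32768
Sum = 1 + 4 + 8 + 16 + 512 + 4096 + 32768
= 37405


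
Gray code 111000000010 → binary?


Gray code: 111000000010
MSB stays the same: 1
Each subsequent bit = prev_binary XOR current_gray:
  B[1] = 1 XOR 1 = 0
  B[2] = 0 XOR 1 = 1
  B[3] = 1 XOR 0 = 1
  B[4] = 1 XOR 0 = 1
  B[5] = 1 XOR 0 = 1
  B[6] = 1 XOR 0 = 1
  B[7] = 1 XOR 0 = 1
  B[8] = 1 XOR 0 = 1
  B[9] = 1 XOR 0 = 1
  B[10] = 1 XOR 1 = 0
  B[11] = 0 XOR 0 = 0
= 101111111100 (3068 decimal)


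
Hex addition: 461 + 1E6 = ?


Align and add column by column (LSB to MSB, each column mod 16 with carry):
  0461
+ 01E6
  ----
  col 0: 1(1) + 6(6) + 0 (carry in) = 7 → 7(7), carry out 0
  col 1: 6(6) + E(14) + 0 (carry in) = 20 → 4(4), carry out 1
  col 2: 4(4) + 1(1) + 1 (carry in) = 6 → 6(6), carry out 0
  col 3: 0(0) + 0(0) + 0 (carry in) = 0 → 0(0), carry out 0
Reading digits MSB→LSB: 0647
Strip leading zeros: 647
= 0x647


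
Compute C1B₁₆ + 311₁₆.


Align and add column by column (LSB to MSB, each column mod 16 with carry):
  0C1B
+ 0311
  ----
  col 0: B(11) + 1(1) + 0 (carry in) = 12 → C(12), carry out 0
  col 1: 1(1) + 1(1) + 0 (carry in) = 2 → 2(2), carry out 0
  col 2: C(12) + 3(3) + 0 (carry in) = 15 → F(15), carry out 0
  col 3: 0(0) + 0(0) + 0 (carry in) = 0 → 0(0), carry out 0
Reading digits MSB→LSB: 0F2C
Strip leading zeros: F2C
= 0xF2C


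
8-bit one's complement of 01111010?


Original: 01111010
Invert all bits:
  bit 0: 0 → 1
  bit 1: 1 → 0
  bit 2: 1 → 0
  bit 3: 1 → 0
  bit 4: 1 → 0
  bit 5: 0 → 1
  bit 6: 1 → 0
  bit 7: 0 → 1
= 10000101


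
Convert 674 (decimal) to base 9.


Divide by 9 repeatedly:
674 ÷ 9 = 74 remainder 8
74 ÷ 9 = 8 remainder 2
8 ÷ 9 = 0 remainder 8
Reading remainders bottom-up:
= 828


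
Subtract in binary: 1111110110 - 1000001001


Align and subtract column by column (LSB to MSB, borrowing when needed):
  1111110110
- 1000001001
  ----------
  col 0: (0 - 0 borrow-in) - 1 → borrow from next column: (0+2) - 1 = 1, borrow out 1
  col 1: (1 - 1 borrow-in) - 0 → 0 - 0 = 0, borrow out 0
  col 2: (1 - 0 borrow-in) - 0 → 1 - 0 = 1, borrow out 0
  col 3: (0 - 0 borrow-in) - 1 → borrow from next column: (0+2) - 1 = 1, borrow out 1
  col 4: (1 - 1 borrow-in) - 0 → 0 - 0 = 0, borrow out 0
  col 5: (1 - 0 borrow-in) - 0 → 1 - 0 = 1, borrow out 0
  col 6: (1 - 0 borrow-in) - 0 → 1 - 0 = 1, borrow out 0
  col 7: (1 - 0 borrow-in) - 0 → 1 - 0 = 1, borrow out 0
  col 8: (1 - 0 borrow-in) - 0 → 1 - 0 = 1, borrow out 0
  col 9: (1 - 0 borrow-in) - 1 → 1 - 1 = 0, borrow out 0
Reading bits MSB→LSB: 0111101101
Strip leading zeros: 111101101
= 111101101


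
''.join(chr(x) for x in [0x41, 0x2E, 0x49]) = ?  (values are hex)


Codes (hex): 0x41 0x2E 0x49
Per-code ASCII lookup:
  0x41 = 65  (range 65-90: uppercase, 65 - 65 = 0) → 'A'
  0x2E = 46  (special character) → '.'
  0x49 = 73  (range 65-90: uppercase, 73 - 65 = 8) → 'I'
= 'A.I'


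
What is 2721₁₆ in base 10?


Positional values:
Position 0: 1 × 16^0 = 1 × 1 = 1
Position 1: 2 × 16^1 = 2 × 16 = 32
Position 2: 7 × 16^2 = 7 × 256 = 1792
Position 3: 2 × 16^3 = 2 × 4096 = 8192
Sum = 1 + 32 + 1792 + 8192
= 10017


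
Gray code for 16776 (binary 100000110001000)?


Binary: 100000110001000
Gray code: G = B XOR (B >> 1)
B >> 1 = 010000011000100
100000110001000 XOR 010000011000100:
  1 XOR 0 = 1
  0 XOR 1 = 1
  0 XOR 0 = 0
  0 XOR 0 = 0
  0 XOR 0 = 0
  0 XOR 0 = 0
  1 XOR 0 = 1
  1 XOR 1 = 0
  0 XOR 1 = 1
  0 XOR 0 = 0
  0 XOR 0 = 0
  1 XOR 0 = 1
  0 XOR 1 = 1
  0 XOR 0 = 0
  0 XOR 0 = 0
= 110000101001100


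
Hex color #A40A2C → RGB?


Hex: #A40A2C
R = A4₁₆ = 164
G = 0A₁₆ = 10
B = 2C₁₆ = 44
= RGB(164, 10, 44)


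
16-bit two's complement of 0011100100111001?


Original: 0011100100111001
Step 1 - Invert all bits: 1100011011000110
Step 2 - Add 1: 1100011011000110 + 1
= 1100011011000111 (represents -14649)


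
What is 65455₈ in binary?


Each octal digit → 3 binary bits:
  6 = 110
  5 = 101
  4 = 100
  5 = 101
  5 = 101
Concatenate: 110 101 100 101 101
= 110101100101101


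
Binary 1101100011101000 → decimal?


Positional values:
Bit 3: 1 × 2^3 = 8
Bit 5: 1 × 2^5 = 32
Bit 6: 1 × 2^6 = 64
Bit 7: 1 × 2^7 = 128
Bit 11: 1 × 2^11 = 2048
Bit 12: 1 × 2^12 = 4096
Bit 14: 1 × 2^14 = 16384
Bit 15: 1 × 2^15 = 32768
Sum = 8 + 32 + 64 + 128 + 2048 + 4096 + 16384 + 32768
= 55528


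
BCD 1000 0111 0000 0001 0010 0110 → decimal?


Each 4-bit group → digit:
  1000 → 8
  0111 → 7
  0000 → 0
  0001 → 1
  0010 → 2
  0110 → 6
= 870126


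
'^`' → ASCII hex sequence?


String: '^`'  (2 characters)
Per-character ASCII lookup:
  '^': special character: '^' = 94 → 0x5E
  '`': special character: '`' = 96 → 0x60
= 0x5E 0x60


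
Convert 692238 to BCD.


Each digit → 4-bit binary:
  6 → 0110
  9 → 1001
  2 → 0010
  2 → 0010
  3 → 0011
  8 → 1000
= 0110 1001 0010 0010 0011 1000


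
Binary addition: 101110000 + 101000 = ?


Align and add column by column (LSB to MSB, carry propagating):
  0101110000
+ 0000101000
  ----------
  col 0: 0 + 0 + 0 (carry in) = 0 → bit 0, carry out 0
  col 1: 0 + 0 + 0 (carry in) = 0 → bit 0, carry out 0
  col 2: 0 + 0 + 0 (carry in) = 0 → bit 0, carry out 0
  col 3: 0 + 1 + 0 (carry in) = 1 → bit 1, carry out 0
  col 4: 1 + 0 + 0 (carry in) = 1 → bit 1, carry out 0
  col 5: 1 + 1 + 0 (carry in) = 2 → bit 0, carry out 1
  col 6: 1 + 0 + 1 (carry in) = 2 → bit 0, carry out 1
  col 7: 0 + 0 + 1 (carry in) = 1 → bit 1, carry out 0
  col 8: 1 + 0 + 0 (carry in) = 1 → bit 1, carry out 0
  col 9: 0 + 0 + 0 (carry in) = 0 → bit 0, carry out 0
Reading bits MSB→LSB: 0110011000
Strip leading zeros: 110011000
= 110011000


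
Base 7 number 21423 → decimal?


Positional values (base 7):
  3 × 7^0 = 3 × 1 = 3
  2 × 7^1 = 2 × 7 = 14
  4 × 7^2 = 4 × 49 = 196
  1 × 7^3 = 1 × 343 = 343
  2 × 7^4 = 2 × 2401 = 4802
Sum = 3 + 14 + 196 + 343 + 4802
= 5358


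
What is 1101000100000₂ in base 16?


Group into 4-bit nibbles: 0001101000100000
  0001 = 1
  1010 = A
  0010 = 2
  0000 = 0
= 0x1A20


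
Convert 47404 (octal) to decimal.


Positional values:
Position 0: 4 × 8^0 = 4
Position 1: 0 × 8^1 = 0
Position 2: 4 × 8^2 = 256
Position 3: 7 × 8^3 = 3584
Position 4: 4 × 8^4 = 16384
Sum = 4 + 0 + 256 + 3584 + 16384
= 20228


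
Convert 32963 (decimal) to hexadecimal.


Divide by 16 repeatedly:
32963 ÷ 16 = 2060 remainder 3 (3)
2060 ÷ 16 = 128 remainder 12 (C)
128 ÷ 16 = 8 remainder 0 (0)
8 ÷ 16 = 0 remainder 8 (8)
Reading remainders bottom-up:
= 0x80C3


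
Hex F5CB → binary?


Each hex digit → 4 binary bits:
  F = 1111
  5 = 0101
  C = 1100
  B = 1011
Concatenate: 1111 0101 1100 1011
= 1111010111001011


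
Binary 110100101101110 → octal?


Group into 3-bit groups: 110100101101110
  110 = 6
  100 = 4
  101 = 5
  101 = 5
  110 = 6
= 0o64556


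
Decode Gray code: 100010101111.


Gray code: 100010101111
MSB stays the same: 1
Each subsequent bit = prev_binary XOR current_gray:
  B[1] = 1 XOR 0 = 1
  B[2] = 1 XOR 0 = 1
  B[3] = 1 XOR 0 = 1
  B[4] = 1 XOR 1 = 0
  B[5] = 0 XOR 0 = 0
  B[6] = 0 XOR 1 = 1
  B[7] = 1 XOR 0 = 1
  B[8] = 1 XOR 1 = 0
  B[9] = 0 XOR 1 = 1
  B[10] = 1 XOR 1 = 0
  B[11] = 0 XOR 1 = 1
= 111100110101 (3893 decimal)


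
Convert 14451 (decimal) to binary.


Divide by 2 repeatedly:
14451 ÷ 2 = 7225 remainder 1
7225 ÷ 2 = 3612 remainder 1
3612 ÷ 2 = 1806 remainder 0
1806 ÷ 2 = 903 remainder 0
903 ÷ 2 = 451 remainder 1
451 ÷ 2 = 225 remainder 1
225 ÷ 2 = 112 remainder 1
112 ÷ 2 = 56 remainder 0
56 ÷ 2 = 28 remainder 0
28 ÷ 2 = 14 remainder 0
14 ÷ 2 = 7 remainder 0
7 ÷ 2 = 3 remainder 1
3 ÷ 2 = 1 remainder 1
1 ÷ 2 = 0 remainder 1
Reading remainders bottom-up:
= 11100001110011


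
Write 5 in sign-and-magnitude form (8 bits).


Sign bit: 0 (positive)
Magnitude: 5 = 0000101
= 00000101


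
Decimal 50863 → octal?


Divide by 8 repeatedly:
50863 ÷ 8 = 6357 remainder 7
6357 ÷ 8 = 794 remainder 5
794 ÷ 8 = 99 remainder 2
99 ÷ 8 = 12 remainder 3
12 ÷ 8 = 1 remainder 4
1 ÷ 8 = 0 remainder 1
Reading remainders bottom-up:
= 0o143257


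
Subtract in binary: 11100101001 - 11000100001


Align and subtract column by column (LSB to MSB, borrowing when needed):
  11100101001
- 11000100001
  -----------
  col 0: (1 - 0 borrow-in) - 1 → 1 - 1 = 0, borrow out 0
  col 1: (0 - 0 borrow-in) - 0 → 0 - 0 = 0, borrow out 0
  col 2: (0 - 0 borrow-in) - 0 → 0 - 0 = 0, borrow out 0
  col 3: (1 - 0 borrow-in) - 0 → 1 - 0 = 1, borrow out 0
  col 4: (0 - 0 borrow-in) - 0 → 0 - 0 = 0, borrow out 0
  col 5: (1 - 0 borrow-in) - 1 → 1 - 1 = 0, borrow out 0
  col 6: (0 - 0 borrow-in) - 0 → 0 - 0 = 0, borrow out 0
  col 7: (0 - 0 borrow-in) - 0 → 0 - 0 = 0, borrow out 0
  col 8: (1 - 0 borrow-in) - 0 → 1 - 0 = 1, borrow out 0
  col 9: (1 - 0 borrow-in) - 1 → 1 - 1 = 0, borrow out 0
  col 10: (1 - 0 borrow-in) - 1 → 1 - 1 = 0, borrow out 0
Reading bits MSB→LSB: 00100001000
Strip leading zeros: 100001000
= 100001000


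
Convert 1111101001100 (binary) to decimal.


Positional values:
Bit 2: 1 × 2^2 = 4
Bit 3: 1 × 2^3 = 8
Bit 6: 1 × 2^6 = 64
Bit 8: 1 × 2^8 = 256
Bit 9: 1 × 2^9 = 512
Bit 10: 1 × 2^10 = 1024
Bit 11: 1 × 2^11 = 2048
Bit 12: 1 × 2^12 = 4096
Sum = 4 + 8 + 64 + 256 + 512 + 1024 + 2048 + 4096
= 8012


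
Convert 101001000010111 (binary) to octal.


Group into 3-bit groups: 101001000010111
  101 = 5
  001 = 1
  000 = 0
  010 = 2
  111 = 7
= 0o51027


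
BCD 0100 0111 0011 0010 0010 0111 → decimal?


Each 4-bit group → digit:
  0100 → 4
  0111 → 7
  0011 → 3
  0010 → 2
  0010 → 2
  0111 → 7
= 473227


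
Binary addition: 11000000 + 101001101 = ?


Align and add column by column (LSB to MSB, carry propagating):
  0011000000
+ 0101001101
  ----------
  col 0: 0 + 1 + 0 (carry in) = 1 → bit 1, carry out 0
  col 1: 0 + 0 + 0 (carry in) = 0 → bit 0, carry out 0
  col 2: 0 + 1 + 0 (carry in) = 1 → bit 1, carry out 0
  col 3: 0 + 1 + 0 (carry in) = 1 → bit 1, carry out 0
  col 4: 0 + 0 + 0 (carry in) = 0 → bit 0, carry out 0
  col 5: 0 + 0 + 0 (carry in) = 0 → bit 0, carry out 0
  col 6: 1 + 1 + 0 (carry in) = 2 → bit 0, carry out 1
  col 7: 1 + 0 + 1 (carry in) = 2 → bit 0, carry out 1
  col 8: 0 + 1 + 1 (carry in) = 2 → bit 0, carry out 1
  col 9: 0 + 0 + 1 (carry in) = 1 → bit 1, carry out 0
Reading bits MSB→LSB: 1000001101
Strip leading zeros: 1000001101
= 1000001101


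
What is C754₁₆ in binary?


Each hex digit → 4 binary bits:
  C = 1100
  7 = 0111
  5 = 0101
  4 = 0100
Concatenate: 1100 0111 0101 0100
= 1100011101010100


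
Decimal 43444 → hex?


Divide by 16 repeatedly:
43444 ÷ 16 = 2715 remainder 4 (4)
2715 ÷ 16 = 169 remainder 11 (B)
169 ÷ 16 = 10 remainder 9 (9)
10 ÷ 16 = 0 remainder 10 (A)
Reading remainders bottom-up:
= 0xA9B4


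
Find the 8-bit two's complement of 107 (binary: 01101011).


Original: 01101011
Step 1 - Invert all bits: 10010100
Step 2 - Add 1: 10010100 + 1
= 10010101 (represents -107)


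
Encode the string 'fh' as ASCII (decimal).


String: 'fh'  (2 characters)
Per-character ASCII lookup:
  'f': lowercase starts at 97: 'f' = 97 + 5 = 102
  'h': lowercase starts at 97: 'h' = 97 + 7 = 104
= 102 104


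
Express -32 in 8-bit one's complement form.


Original: 00100000
Invert all bits:
  bit 0: 0 → 1
  bit 1: 0 → 1
  bit 2: 1 → 0
  bit 3: 0 → 1
  bit 4: 0 → 1
  bit 5: 0 → 1
  bit 6: 0 → 1
  bit 7: 0 → 1
= 11011111


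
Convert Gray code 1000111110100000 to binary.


Gray code: 1000111110100000
MSB stays the same: 1
Each subsequent bit = prev_binary XOR current_gray:
  B[1] = 1 XOR 0 = 1
  B[2] = 1 XOR 0 = 1
  B[3] = 1 XOR 0 = 1
  B[4] = 1 XOR 1 = 0
  B[5] = 0 XOR 1 = 1
  B[6] = 1 XOR 1 = 0
  B[7] = 0 XOR 1 = 1
  B[8] = 1 XOR 1 = 0
  B[9] = 0 XOR 0 = 0
  B[10] = 0 XOR 1 = 1
  B[11] = 1 XOR 0 = 1
  B[12] = 1 XOR 0 = 1
  B[13] = 1 XOR 0 = 1
  B[14] = 1 XOR 0 = 1
  B[15] = 1 XOR 0 = 1
= 1111010100111111 (62783 decimal)


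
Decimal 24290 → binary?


Divide by 2 repeatedly:
24290 ÷ 2 = 12145 remainder 0
12145 ÷ 2 = 6072 remainder 1
6072 ÷ 2 = 3036 remainder 0
3036 ÷ 2 = 1518 remainder 0
1518 ÷ 2 = 759 remainder 0
759 ÷ 2 = 379 remainder 1
379 ÷ 2 = 189 remainder 1
189 ÷ 2 = 94 remainder 1
94 ÷ 2 = 47 remainder 0
47 ÷ 2 = 23 remainder 1
23 ÷ 2 = 11 remainder 1
11 ÷ 2 = 5 remainder 1
5 ÷ 2 = 2 remainder 1
2 ÷ 2 = 1 remainder 0
1 ÷ 2 = 0 remainder 1
Reading remainders bottom-up:
= 101111011100010


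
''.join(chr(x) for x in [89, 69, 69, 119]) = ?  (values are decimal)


Codes (decimal): 89 69 69 119
Per-code ASCII lookup:
  89  (range 65-90: uppercase, 89 - 65 = 24) → 'Y'
  69  (range 65-90: uppercase, 69 - 65 = 4) → 'E'
  69  (range 65-90: uppercase, 69 - 65 = 4) → 'E'
  119  (range 97-122: lowercase, 119 - 97 = 22) → 'w'
= 'YEEw'


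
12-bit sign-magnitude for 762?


Sign bit: 0 (positive)
Magnitude: 762 = 01011111010
= 001011111010


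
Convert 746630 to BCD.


Each digit → 4-bit binary:
  7 → 0111
  4 → 0100
  6 → 0110
  6 → 0110
  3 → 0011
  0 → 0000
= 0111 0100 0110 0110 0011 0000


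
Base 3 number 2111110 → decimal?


Positional values (base 3):
  0 × 3^0 = 0 × 1 = 0
  1 × 3^1 = 1 × 3 = 3
  1 × 3^2 = 1 × 9 = 9
  1 × 3^3 = 1 × 27 = 27
  1 × 3^4 = 1 × 81 = 81
  1 × 3^5 = 1 × 243 = 243
  2 × 3^6 = 2 × 729 = 1458
Sum = 0 + 3 + 9 + 27 + 81 + 243 + 1458
= 1821


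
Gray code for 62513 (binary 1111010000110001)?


Binary: 1111010000110001
Gray code: G = B XOR (B >> 1)
B >> 1 = 0111101000011000
1111010000110001 XOR 0111101000011000:
  1 XOR 0 = 1
  1 XOR 1 = 0
  1 XOR 1 = 0
  1 XOR 1 = 0
  0 XOR 1 = 1
  1 XOR 0 = 1
  0 XOR 1 = 1
  0 XOR 0 = 0
  0 XOR 0 = 0
  0 XOR 0 = 0
  1 XOR 0 = 1
  1 XOR 1 = 0
  0 XOR 1 = 1
  0 XOR 0 = 0
  0 XOR 0 = 0
  1 XOR 0 = 1
= 1000111000101001


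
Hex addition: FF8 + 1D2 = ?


Align and add column by column (LSB to MSB, each column mod 16 with carry):
  0FF8
+ 01D2
  ----
  col 0: 8(8) + 2(2) + 0 (carry in) = 10 → A(10), carry out 0
  col 1: F(15) + D(13) + 0 (carry in) = 28 → C(12), carry out 1
  col 2: F(15) + 1(1) + 1 (carry in) = 17 → 1(1), carry out 1
  col 3: 0(0) + 0(0) + 1 (carry in) = 1 → 1(1), carry out 0
Reading digits MSB→LSB: 11CA
Strip leading zeros: 11CA
= 0x11CA


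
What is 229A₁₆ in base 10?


Positional values:
Position 0: A × 16^0 = 10 × 1 = 10
Position 1: 9 × 16^1 = 9 × 16 = 144
Position 2: 2 × 16^2 = 2 × 256 = 512
Position 3: 2 × 16^3 = 2 × 4096 = 8192
Sum = 10 + 144 + 512 + 8192
= 8858


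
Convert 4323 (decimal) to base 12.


Divide by 12 repeatedly:
4323 ÷ 12 = 360 remainder 3
360 ÷ 12 = 30 remainder 0
30 ÷ 12 = 2 remainder 6
2 ÷ 12 = 0 remainder 2
Reading remainders bottom-up:
= 2603


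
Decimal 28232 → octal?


Divide by 8 repeatedly:
28232 ÷ 8 = 3529 remainder 0
3529 ÷ 8 = 441 remainder 1
441 ÷ 8 = 55 remainder 1
55 ÷ 8 = 6 remainder 7
6 ÷ 8 = 0 remainder 6
Reading remainders bottom-up:
= 0o67110


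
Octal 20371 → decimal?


Positional values:
Position 0: 1 × 8^0 = 1
Position 1: 7 × 8^1 = 56
Position 2: 3 × 8^2 = 192
Position 3: 0 × 8^3 = 0
Position 4: 2 × 8^4 = 8192
Sum = 1 + 56 + 192 + 0 + 8192
= 8441


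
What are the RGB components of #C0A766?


Hex: #C0A766
R = C0₁₆ = 192
G = A7₁₆ = 167
B = 66₁₆ = 102
= RGB(192, 167, 102)


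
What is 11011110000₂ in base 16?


Group into 4-bit nibbles: 011011110000
  0110 = 6
  1111 = F
  0000 = 0
= 0x6F0


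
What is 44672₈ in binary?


Each octal digit → 3 binary bits:
  4 = 100
  4 = 100
  6 = 110
  7 = 111
  2 = 010
Concatenate: 100 100 110 111 010
= 100100110111010


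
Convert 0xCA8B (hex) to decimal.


Positional values:
Position 0: B × 16^0 = 11 × 1 = 11
Position 1: 8 × 16^1 = 8 × 16 = 128
Position 2: A × 16^2 = 10 × 256 = 2560
Position 3: C × 16^3 = 12 × 4096 = 49152
Sum = 11 + 128 + 2560 + 49152
= 51851


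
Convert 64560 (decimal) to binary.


Divide by 2 repeatedly:
64560 ÷ 2 = 32280 remainder 0
32280 ÷ 2 = 16140 remainder 0
16140 ÷ 2 = 8070 remainder 0
8070 ÷ 2 = 4035 remainder 0
4035 ÷ 2 = 2017 remainder 1
2017 ÷ 2 = 1008 remainder 1
1008 ÷ 2 = 504 remainder 0
504 ÷ 2 = 252 remainder 0
252 ÷ 2 = 126 remainder 0
126 ÷ 2 = 63 remainder 0
63 ÷ 2 = 31 remainder 1
31 ÷ 2 = 15 remainder 1
15 ÷ 2 = 7 remainder 1
7 ÷ 2 = 3 remainder 1
3 ÷ 2 = 1 remainder 1
1 ÷ 2 = 0 remainder 1
Reading remainders bottom-up:
= 1111110000110000


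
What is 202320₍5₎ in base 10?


Positional values (base 5):
  0 × 5^0 = 0 × 1 = 0
  2 × 5^1 = 2 × 5 = 10
  3 × 5^2 = 3 × 25 = 75
  2 × 5^3 = 2 × 125 = 250
  0 × 5^4 = 0 × 625 = 0
  2 × 5^5 = 2 × 3125 = 6250
Sum = 0 + 10 + 75 + 250 + 0 + 6250
= 6585


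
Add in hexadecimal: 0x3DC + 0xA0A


Align and add column by column (LSB to MSB, each column mod 16 with carry):
  03DC
+ 0A0A
  ----
  col 0: C(12) + A(10) + 0 (carry in) = 22 → 6(6), carry out 1
  col 1: D(13) + 0(0) + 1 (carry in) = 14 → E(14), carry out 0
  col 2: 3(3) + A(10) + 0 (carry in) = 13 → D(13), carry out 0
  col 3: 0(0) + 0(0) + 0 (carry in) = 0 → 0(0), carry out 0
Reading digits MSB→LSB: 0DE6
Strip leading zeros: DE6
= 0xDE6


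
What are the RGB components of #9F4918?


Hex: #9F4918
R = 9F₁₆ = 159
G = 49₁₆ = 73
B = 18₁₆ = 24
= RGB(159, 73, 24)


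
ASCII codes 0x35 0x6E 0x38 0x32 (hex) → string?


Codes (hex): 0x35 0x6E 0x38 0x32
Per-code ASCII lookup:
  0x35 = 53  (range 48-57: digits, 53 - 48 = 5) → '5'
  0x6E = 110  (range 97-122: lowercase, 110 - 97 = 13) → 'n'
  0x38 = 56  (range 48-57: digits, 56 - 48 = 8) → '8'
  0x32 = 50  (range 48-57: digits, 50 - 48 = 2) → '2'
= '5n82'


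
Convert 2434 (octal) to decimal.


Positional values:
Position 0: 4 × 8^0 = 4
Position 1: 3 × 8^1 = 24
Position 2: 4 × 8^2 = 256
Position 3: 2 × 8^3 = 1024
Sum = 4 + 24 + 256 + 1024
= 1308


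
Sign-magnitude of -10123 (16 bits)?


Sign bit: 1 (negative)
Magnitude: 10123 = 010011110001011
= 1010011110001011


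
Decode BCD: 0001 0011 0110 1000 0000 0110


Each 4-bit group → digit:
  0001 → 1
  0011 → 3
  0110 → 6
  1000 → 8
  0000 → 0
  0110 → 6
= 136806


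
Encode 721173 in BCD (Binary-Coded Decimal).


Each digit → 4-bit binary:
  7 → 0111
  2 → 0010
  1 → 0001
  1 → 0001
  7 → 0111
  3 → 0011
= 0111 0010 0001 0001 0111 0011


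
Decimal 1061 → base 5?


Divide by 5 repeatedly:
1061 ÷ 5 = 212 remainder 1
212 ÷ 5 = 42 remainder 2
42 ÷ 5 = 8 remainder 2
8 ÷ 5 = 1 remainder 3
1 ÷ 5 = 0 remainder 1
Reading remainders bottom-up:
= 13221


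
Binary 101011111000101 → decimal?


Positional values:
Bit 0: 1 × 2^0 = 1
Bit 2: 1 × 2^2 = 4
Bit 6: 1 × 2^6 = 64
Bit 7: 1 × 2^7 = 128
Bit 8: 1 × 2^8 = 256
Bit 9: 1 × 2^9 = 512
Bit 10: 1 × 2^10 = 1024
Bit 12: 1 × 2^12 = 4096
Bit 14: 1 × 2^14 = 16384
Sum = 1 + 4 + 64 + 128 + 256 + 512 + 1024 + 4096 + 16384
= 22469


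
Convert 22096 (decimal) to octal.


Divide by 8 repeatedly:
22096 ÷ 8 = 2762 remainder 0
2762 ÷ 8 = 345 remainder 2
345 ÷ 8 = 43 remainder 1
43 ÷ 8 = 5 remainder 3
5 ÷ 8 = 0 remainder 5
Reading remainders bottom-up:
= 0o53120


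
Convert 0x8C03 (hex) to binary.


Each hex digit → 4 binary bits:
  8 = 1000
  C = 1100
  0 = 0000
  3 = 0011
Concatenate: 1000 1100 0000 0011
= 1000110000000011


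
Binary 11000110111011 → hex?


Group into 4-bit nibbles: 0011000110111011
  0011 = 3
  0001 = 1
  1011 = B
  1011 = B
= 0x31BB


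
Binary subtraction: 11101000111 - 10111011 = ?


Align and subtract column by column (LSB to MSB, borrowing when needed):
  11101000111
- 00010111011
  -----------
  col 0: (1 - 0 borrow-in) - 1 → 1 - 1 = 0, borrow out 0
  col 1: (1 - 0 borrow-in) - 1 → 1 - 1 = 0, borrow out 0
  col 2: (1 - 0 borrow-in) - 0 → 1 - 0 = 1, borrow out 0
  col 3: (0 - 0 borrow-in) - 1 → borrow from next column: (0+2) - 1 = 1, borrow out 1
  col 4: (0 - 1 borrow-in) - 1 → borrow from next column: (-1+2) - 1 = 0, borrow out 1
  col 5: (0 - 1 borrow-in) - 1 → borrow from next column: (-1+2) - 1 = 0, borrow out 1
  col 6: (1 - 1 borrow-in) - 0 → 0 - 0 = 0, borrow out 0
  col 7: (0 - 0 borrow-in) - 1 → borrow from next column: (0+2) - 1 = 1, borrow out 1
  col 8: (1 - 1 borrow-in) - 0 → 0 - 0 = 0, borrow out 0
  col 9: (1 - 0 borrow-in) - 0 → 1 - 0 = 1, borrow out 0
  col 10: (1 - 0 borrow-in) - 0 → 1 - 0 = 1, borrow out 0
Reading bits MSB→LSB: 11010001100
Strip leading zeros: 11010001100
= 11010001100


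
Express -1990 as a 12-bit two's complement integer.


Original: 011111000110
Step 1 - Invert all bits: 100000111001
Step 2 - Add 1: 100000111001 + 1
= 100000111010 (represents -1990)


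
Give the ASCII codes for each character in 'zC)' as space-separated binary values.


String: 'zC)'  (3 characters)
Per-character ASCII lookup:
  'z': lowercase starts at 97: 'z' = 97 + 25 = 122 → 1111010
  'C': uppercase starts at 65: 'C' = 65 + 2 = 67 → 1000011
  ')': special character: ')' = 41 → 101001
= 1111010 1000011 101001


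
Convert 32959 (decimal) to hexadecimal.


Divide by 16 repeatedly:
32959 ÷ 16 = 2059 remainder 15 (F)
2059 ÷ 16 = 128 remainder 11 (B)
128 ÷ 16 = 8 remainder 0 (0)
8 ÷ 16 = 0 remainder 8 (8)
Reading remainders bottom-up:
= 0x80BF


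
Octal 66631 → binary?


Each octal digit → 3 binary bits:
  6 = 110
  6 = 110
  6 = 110
  3 = 011
  1 = 001
Concatenate: 110 110 110 011 001
= 110110110011001


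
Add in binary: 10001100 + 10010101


Align and add column by column (LSB to MSB, carry propagating):
  010001100
+ 010010101
  ---------
  col 0: 0 + 1 + 0 (carry in) = 1 → bit 1, carry out 0
  col 1: 0 + 0 + 0 (carry in) = 0 → bit 0, carry out 0
  col 2: 1 + 1 + 0 (carry in) = 2 → bit 0, carry out 1
  col 3: 1 + 0 + 1 (carry in) = 2 → bit 0, carry out 1
  col 4: 0 + 1 + 1 (carry in) = 2 → bit 0, carry out 1
  col 5: 0 + 0 + 1 (carry in) = 1 → bit 1, carry out 0
  col 6: 0 + 0 + 0 (carry in) = 0 → bit 0, carry out 0
  col 7: 1 + 1 + 0 (carry in) = 2 → bit 0, carry out 1
  col 8: 0 + 0 + 1 (carry in) = 1 → bit 1, carry out 0
Reading bits MSB→LSB: 100100001
Strip leading zeros: 100100001
= 100100001


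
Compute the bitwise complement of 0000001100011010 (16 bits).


Original: 0000001100011010
Invert all bits:
  bit 0: 0 → 1
  bit 1: 0 → 1
  bit 2: 0 → 1
  bit 3: 0 → 1
  bit 4: 0 → 1
  bit 5: 0 → 1
  bit 6: 1 → 0
  bit 7: 1 → 0
  bit 8: 0 → 1
  bit 9: 0 → 1
  bit 10: 0 → 1
  bit 11: 1 → 0
  bit 12: 1 → 0
  bit 13: 0 → 1
  bit 14: 1 → 0
  bit 15: 0 → 1
= 1111110011100101


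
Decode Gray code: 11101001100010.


Gray code: 11101001100010
MSB stays the same: 1
Each subsequent bit = prev_binary XOR current_gray:
  B[1] = 1 XOR 1 = 0
  B[2] = 0 XOR 1 = 1
  B[3] = 1 XOR 0 = 1
  B[4] = 1 XOR 1 = 0
  B[5] = 0 XOR 0 = 0
  B[6] = 0 XOR 0 = 0
  B[7] = 0 XOR 1 = 1
  B[8] = 1 XOR 1 = 0
  B[9] = 0 XOR 0 = 0
  B[10] = 0 XOR 0 = 0
  B[11] = 0 XOR 0 = 0
  B[12] = 0 XOR 1 = 1
  B[13] = 1 XOR 0 = 1
= 10110001000011 (11331 decimal)


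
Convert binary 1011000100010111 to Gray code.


Binary: 1011000100010111
Gray code: G = B XOR (B >> 1)
B >> 1 = 0101100010001011
1011000100010111 XOR 0101100010001011:
  1 XOR 0 = 1
  0 XOR 1 = 1
  1 XOR 0 = 1
  1 XOR 1 = 0
  0 XOR 1 = 1
  0 XOR 0 = 0
  0 XOR 0 = 0
  1 XOR 0 = 1
  0 XOR 1 = 1
  0 XOR 0 = 0
  0 XOR 0 = 0
  1 XOR 0 = 1
  0 XOR 1 = 1
  1 XOR 0 = 1
  1 XOR 1 = 0
  1 XOR 1 = 0
= 1110100110011100


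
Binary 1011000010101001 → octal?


Group into 3-bit groups: 001011000010101001
  001 = 1
  011 = 3
  000 = 0
  010 = 2
  101 = 5
  001 = 1
= 0o130251


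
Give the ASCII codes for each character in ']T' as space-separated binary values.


String: ']T'  (2 characters)
Per-character ASCII lookup:
  ']': special character: ']' = 93 → 1011101
  'T': uppercase starts at 65: 'T' = 65 + 19 = 84 → 1010100
= 1011101 1010100


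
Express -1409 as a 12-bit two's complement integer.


Original: 010110000001
Step 1 - Invert all bits: 101001111110
Step 2 - Add 1: 101001111110 + 1
= 101001111111 (represents -1409)


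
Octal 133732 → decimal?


Positional values:
Position 0: 2 × 8^0 = 2
Position 1: 3 × 8^1 = 24
Position 2: 7 × 8^2 = 448
Position 3: 3 × 8^3 = 1536
Position 4: 3 × 8^4 = 12288
Position 5: 1 × 8^5 = 32768
Sum = 2 + 24 + 448 + 1536 + 12288 + 32768
= 47066


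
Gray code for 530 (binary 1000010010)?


Binary: 1000010010
Gray code: G = B XOR (B >> 1)
B >> 1 = 0100001001
1000010010 XOR 0100001001:
  1 XOR 0 = 1
  0 XOR 1 = 1
  0 XOR 0 = 0
  0 XOR 0 = 0
  0 XOR 0 = 0
  1 XOR 0 = 1
  0 XOR 1 = 1
  0 XOR 0 = 0
  1 XOR 0 = 1
  0 XOR 1 = 1
= 1100011011


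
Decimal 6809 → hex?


Divide by 16 repeatedly:
6809 ÷ 16 = 425 remainder 9 (9)
425 ÷ 16 = 26 remainder 9 (9)
26 ÷ 16 = 1 remainder 10 (A)
1 ÷ 16 = 0 remainder 1 (1)
Reading remainders bottom-up:
= 0x1A99


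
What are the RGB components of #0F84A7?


Hex: #0F84A7
R = 0F₁₆ = 15
G = 84₁₆ = 132
B = A7₁₆ = 167
= RGB(15, 132, 167)


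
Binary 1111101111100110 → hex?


Group into 4-bit nibbles: 1111101111100110
  1111 = F
  1011 = B
  1110 = E
  0110 = 6
= 0xFBE6


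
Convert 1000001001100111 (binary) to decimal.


Positional values:
Bit 0: 1 × 2^0 = 1
Bit 1: 1 × 2^1 = 2
Bit 2: 1 × 2^2 = 4
Bit 5: 1 × 2^5 = 32
Bit 6: 1 × 2^6 = 64
Bit 9: 1 × 2^9 = 512
Bit 15: 1 × 2^15 = 32768
Sum = 1 + 2 + 4 + 32 + 64 + 512 + 32768
= 33383


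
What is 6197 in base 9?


Divide by 9 repeatedly:
6197 ÷ 9 = 688 remainder 5
688 ÷ 9 = 76 remainder 4
76 ÷ 9 = 8 remainder 4
8 ÷ 9 = 0 remainder 8
Reading remainders bottom-up:
= 8445


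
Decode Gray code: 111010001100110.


Gray code: 111010001100110
MSB stays the same: 1
Each subsequent bit = prev_binary XOR current_gray:
  B[1] = 1 XOR 1 = 0
  B[2] = 0 XOR 1 = 1
  B[3] = 1 XOR 0 = 1
  B[4] = 1 XOR 1 = 0
  B[5] = 0 XOR 0 = 0
  B[6] = 0 XOR 0 = 0
  B[7] = 0 XOR 0 = 0
  B[8] = 0 XOR 1 = 1
  B[9] = 1 XOR 1 = 0
  B[10] = 0 XOR 0 = 0
  B[11] = 0 XOR 0 = 0
  B[12] = 0 XOR 1 = 1
  B[13] = 1 XOR 1 = 0
  B[14] = 0 XOR 0 = 0
= 101100001000100 (22596 decimal)


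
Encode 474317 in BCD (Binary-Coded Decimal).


Each digit → 4-bit binary:
  4 → 0100
  7 → 0111
  4 → 0100
  3 → 0011
  1 → 0001
  7 → 0111
= 0100 0111 0100 0011 0001 0111


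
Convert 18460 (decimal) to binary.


Divide by 2 repeatedly:
18460 ÷ 2 = 9230 remainder 0
9230 ÷ 2 = 4615 remainder 0
4615 ÷ 2 = 2307 remainder 1
2307 ÷ 2 = 1153 remainder 1
1153 ÷ 2 = 576 remainder 1
576 ÷ 2 = 288 remainder 0
288 ÷ 2 = 144 remainder 0
144 ÷ 2 = 72 remainder 0
72 ÷ 2 = 36 remainder 0
36 ÷ 2 = 18 remainder 0
18 ÷ 2 = 9 remainder 0
9 ÷ 2 = 4 remainder 1
4 ÷ 2 = 2 remainder 0
2 ÷ 2 = 1 remainder 0
1 ÷ 2 = 0 remainder 1
Reading remainders bottom-up:
= 100100000011100


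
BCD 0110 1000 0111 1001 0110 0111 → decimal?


Each 4-bit group → digit:
  0110 → 6
  1000 → 8
  0111 → 7
  1001 → 9
  0110 → 6
  0111 → 7
= 687967


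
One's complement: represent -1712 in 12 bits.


Original: 011010110000
Invert all bits:
  bit 0: 0 → 1
  bit 1: 1 → 0
  bit 2: 1 → 0
  bit 3: 0 → 1
  bit 4: 1 → 0
  bit 5: 0 → 1
  bit 6: 1 → 0
  bit 7: 1 → 0
  bit 8: 0 → 1
  bit 9: 0 → 1
  bit 10: 0 → 1
  bit 11: 0 → 1
= 100101001111


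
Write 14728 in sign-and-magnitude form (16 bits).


Sign bit: 0 (positive)
Magnitude: 14728 = 011100110001000
= 0011100110001000


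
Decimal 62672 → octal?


Divide by 8 repeatedly:
62672 ÷ 8 = 7834 remainder 0
7834 ÷ 8 = 979 remainder 2
979 ÷ 8 = 122 remainder 3
122 ÷ 8 = 15 remainder 2
15 ÷ 8 = 1 remainder 7
1 ÷ 8 = 0 remainder 1
Reading remainders bottom-up:
= 0o172320


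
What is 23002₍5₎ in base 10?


Positional values (base 5):
  2 × 5^0 = 2 × 1 = 2
  0 × 5^1 = 0 × 5 = 0
  0 × 5^2 = 0 × 25 = 0
  3 × 5^3 = 3 × 125 = 375
  2 × 5^4 = 2 × 625 = 1250
Sum = 2 + 0 + 0 + 375 + 1250
= 1627


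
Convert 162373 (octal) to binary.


Each octal digit → 3 binary bits:
  1 = 001
  6 = 110
  2 = 010
  3 = 011
  7 = 111
  3 = 011
Concatenate: 001 110 010 011 111 011
= 001110010011111011


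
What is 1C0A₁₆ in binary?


Each hex digit → 4 binary bits:
  1 = 0001
  C = 1100
  0 = 0000
  A = 1010
Concatenate: 0001 1100 0000 1010
= 0001110000001010


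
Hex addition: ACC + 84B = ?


Align and add column by column (LSB to MSB, each column mod 16 with carry):
  0ACC
+ 084B
  ----
  col 0: C(12) + B(11) + 0 (carry in) = 23 → 7(7), carry out 1
  col 1: C(12) + 4(4) + 1 (carry in) = 17 → 1(1), carry out 1
  col 2: A(10) + 8(8) + 1 (carry in) = 19 → 3(3), carry out 1
  col 3: 0(0) + 0(0) + 1 (carry in) = 1 → 1(1), carry out 0
Reading digits MSB→LSB: 1317
Strip leading zeros: 1317
= 0x1317


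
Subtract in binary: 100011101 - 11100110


Align and subtract column by column (LSB to MSB, borrowing when needed):
  100011101
- 011100110
  ---------
  col 0: (1 - 0 borrow-in) - 0 → 1 - 0 = 1, borrow out 0
  col 1: (0 - 0 borrow-in) - 1 → borrow from next column: (0+2) - 1 = 1, borrow out 1
  col 2: (1 - 1 borrow-in) - 1 → borrow from next column: (0+2) - 1 = 1, borrow out 1
  col 3: (1 - 1 borrow-in) - 0 → 0 - 0 = 0, borrow out 0
  col 4: (1 - 0 borrow-in) - 0 → 1 - 0 = 1, borrow out 0
  col 5: (0 - 0 borrow-in) - 1 → borrow from next column: (0+2) - 1 = 1, borrow out 1
  col 6: (0 - 1 borrow-in) - 1 → borrow from next column: (-1+2) - 1 = 0, borrow out 1
  col 7: (0 - 1 borrow-in) - 1 → borrow from next column: (-1+2) - 1 = 0, borrow out 1
  col 8: (1 - 1 borrow-in) - 0 → 0 - 0 = 0, borrow out 0
Reading bits MSB→LSB: 000110111
Strip leading zeros: 110111
= 110111


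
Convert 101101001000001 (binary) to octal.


Group into 3-bit groups: 101101001000001
  101 = 5
  101 = 5
  001 = 1
  000 = 0
  001 = 1
= 0o55101


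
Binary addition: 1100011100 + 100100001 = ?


Align and add column by column (LSB to MSB, carry propagating):
  01100011100
+ 00100100001
  -----------
  col 0: 0 + 1 + 0 (carry in) = 1 → bit 1, carry out 0
  col 1: 0 + 0 + 0 (carry in) = 0 → bit 0, carry out 0
  col 2: 1 + 0 + 0 (carry in) = 1 → bit 1, carry out 0
  col 3: 1 + 0 + 0 (carry in) = 1 → bit 1, carry out 0
  col 4: 1 + 0 + 0 (carry in) = 1 → bit 1, carry out 0
  col 5: 0 + 1 + 0 (carry in) = 1 → bit 1, carry out 0
  col 6: 0 + 0 + 0 (carry in) = 0 → bit 0, carry out 0
  col 7: 0 + 0 + 0 (carry in) = 0 → bit 0, carry out 0
  col 8: 1 + 1 + 0 (carry in) = 2 → bit 0, carry out 1
  col 9: 1 + 0 + 1 (carry in) = 2 → bit 0, carry out 1
  col 10: 0 + 0 + 1 (carry in) = 1 → bit 1, carry out 0
Reading bits MSB→LSB: 10000111101
Strip leading zeros: 10000111101
= 10000111101


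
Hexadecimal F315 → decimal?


Positional values:
Position 0: 5 × 16^0 = 5 × 1 = 5
Position 1: 1 × 16^1 = 1 × 16 = 16
Position 2: 3 × 16^2 = 3 × 256 = 768
Position 3: F × 16^3 = 15 × 4096 = 61440
Sum = 5 + 16 + 768 + 61440
= 62229


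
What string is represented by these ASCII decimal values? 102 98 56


Codes (decimal): 102 98 56
Per-code ASCII lookup:
  102  (range 97-122: lowercase, 102 - 97 = 5) → 'f'
  98  (range 97-122: lowercase, 98 - 97 = 1) → 'b'
  56  (range 48-57: digits, 56 - 48 = 8) → '8'
= 'fb8'


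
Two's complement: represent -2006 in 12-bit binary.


Original: 011111010110
Step 1 - Invert all bits: 100000101001
Step 2 - Add 1: 100000101001 + 1
= 100000101010 (represents -2006)


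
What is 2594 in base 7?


Divide by 7 repeatedly:
2594 ÷ 7 = 370 remainder 4
370 ÷ 7 = 52 remainder 6
52 ÷ 7 = 7 remainder 3
7 ÷ 7 = 1 remainder 0
1 ÷ 7 = 0 remainder 1
Reading remainders bottom-up:
= 10364


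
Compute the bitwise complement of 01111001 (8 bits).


Original: 01111001
Invert all bits:
  bit 0: 0 → 1
  bit 1: 1 → 0
  bit 2: 1 → 0
  bit 3: 1 → 0
  bit 4: 1 → 0
  bit 5: 0 → 1
  bit 6: 0 → 1
  bit 7: 1 → 0
= 10000110


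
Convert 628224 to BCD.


Each digit → 4-bit binary:
  6 → 0110
  2 → 0010
  8 → 1000
  2 → 0010
  2 → 0010
  4 → 0100
= 0110 0010 1000 0010 0010 0100


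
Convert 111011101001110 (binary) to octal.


Group into 3-bit groups: 111011101001110
  111 = 7
  011 = 3
  101 = 5
  001 = 1
  110 = 6
= 0o73516


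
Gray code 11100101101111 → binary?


Gray code: 11100101101111
MSB stays the same: 1
Each subsequent bit = prev_binary XOR current_gray:
  B[1] = 1 XOR 1 = 0
  B[2] = 0 XOR 1 = 1
  B[3] = 1 XOR 0 = 1
  B[4] = 1 XOR 0 = 1
  B[5] = 1 XOR 1 = 0
  B[6] = 0 XOR 0 = 0
  B[7] = 0 XOR 1 = 1
  B[8] = 1 XOR 1 = 0
  B[9] = 0 XOR 0 = 0
  B[10] = 0 XOR 1 = 1
  B[11] = 1 XOR 1 = 0
  B[12] = 0 XOR 1 = 1
  B[13] = 1 XOR 1 = 0
= 10111001001010 (11850 decimal)


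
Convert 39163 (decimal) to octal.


Divide by 8 repeatedly:
39163 ÷ 8 = 4895 remainder 3
4895 ÷ 8 = 611 remainder 7
611 ÷ 8 = 76 remainder 3
76 ÷ 8 = 9 remainder 4
9 ÷ 8 = 1 remainder 1
1 ÷ 8 = 0 remainder 1
Reading remainders bottom-up:
= 0o114373


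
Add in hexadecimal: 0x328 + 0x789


Align and add column by column (LSB to MSB, each column mod 16 with carry):
  0328
+ 0789
  ----
  col 0: 8(8) + 9(9) + 0 (carry in) = 17 → 1(1), carry out 1
  col 1: 2(2) + 8(8) + 1 (carry in) = 11 → B(11), carry out 0
  col 2: 3(3) + 7(7) + 0 (carry in) = 10 → A(10), carry out 0
  col 3: 0(0) + 0(0) + 0 (carry in) = 0 → 0(0), carry out 0
Reading digits MSB→LSB: 0AB1
Strip leading zeros: AB1
= 0xAB1


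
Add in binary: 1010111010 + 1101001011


Align and add column by column (LSB to MSB, carry propagating):
  01010111010
+ 01101001011
  -----------
  col 0: 0 + 1 + 0 (carry in) = 1 → bit 1, carry out 0
  col 1: 1 + 1 + 0 (carry in) = 2 → bit 0, carry out 1
  col 2: 0 + 0 + 1 (carry in) = 1 → bit 1, carry out 0
  col 3: 1 + 1 + 0 (carry in) = 2 → bit 0, carry out 1
  col 4: 1 + 0 + 1 (carry in) = 2 → bit 0, carry out 1
  col 5: 1 + 0 + 1 (carry in) = 2 → bit 0, carry out 1
  col 6: 0 + 1 + 1 (carry in) = 2 → bit 0, carry out 1
  col 7: 1 + 0 + 1 (carry in) = 2 → bit 0, carry out 1
  col 8: 0 + 1 + 1 (carry in) = 2 → bit 0, carry out 1
  col 9: 1 + 1 + 1 (carry in) = 3 → bit 1, carry out 1
  col 10: 0 + 0 + 1 (carry in) = 1 → bit 1, carry out 0
Reading bits MSB→LSB: 11000000101
Strip leading zeros: 11000000101
= 11000000101


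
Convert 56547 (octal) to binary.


Each octal digit → 3 binary bits:
  5 = 101
  6 = 110
  5 = 101
  4 = 100
  7 = 111
Concatenate: 101 110 101 100 111
= 101110101100111


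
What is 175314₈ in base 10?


Positional values:
Position 0: 4 × 8^0 = 4
Position 1: 1 × 8^1 = 8
Position 2: 3 × 8^2 = 192
Position 3: 5 × 8^3 = 2560
Position 4: 7 × 8^4 = 28672
Position 5: 1 × 8^5 = 32768
Sum = 4 + 8 + 192 + 2560 + 28672 + 32768
= 64204


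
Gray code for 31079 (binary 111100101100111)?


Binary: 111100101100111
Gray code: G = B XOR (B >> 1)
B >> 1 = 011110010110011
111100101100111 XOR 011110010110011:
  1 XOR 0 = 1
  1 XOR 1 = 0
  1 XOR 1 = 0
  1 XOR 1 = 0
  0 XOR 1 = 1
  0 XOR 0 = 0
  1 XOR 0 = 1
  0 XOR 1 = 1
  1 XOR 0 = 1
  1 XOR 1 = 0
  0 XOR 1 = 1
  0 XOR 0 = 0
  1 XOR 0 = 1
  1 XOR 1 = 0
  1 XOR 1 = 0
= 100010111010100
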